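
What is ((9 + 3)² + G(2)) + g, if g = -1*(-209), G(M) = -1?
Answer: 352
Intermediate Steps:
g = 209
((9 + 3)² + G(2)) + g = ((9 + 3)² - 1) + 209 = (12² - 1) + 209 = (144 - 1) + 209 = 143 + 209 = 352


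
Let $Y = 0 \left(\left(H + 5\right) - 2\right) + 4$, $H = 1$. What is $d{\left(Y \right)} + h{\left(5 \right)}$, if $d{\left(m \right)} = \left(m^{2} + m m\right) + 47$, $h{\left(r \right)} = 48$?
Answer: $127$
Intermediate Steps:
$Y = 4$ ($Y = 0 \left(\left(1 + 5\right) - 2\right) + 4 = 0 \left(6 - 2\right) + 4 = 0 \cdot 4 + 4 = 0 + 4 = 4$)
$d{\left(m \right)} = 47 + 2 m^{2}$ ($d{\left(m \right)} = \left(m^{2} + m^{2}\right) + 47 = 2 m^{2} + 47 = 47 + 2 m^{2}$)
$d{\left(Y \right)} + h{\left(5 \right)} = \left(47 + 2 \cdot 4^{2}\right) + 48 = \left(47 + 2 \cdot 16\right) + 48 = \left(47 + 32\right) + 48 = 79 + 48 = 127$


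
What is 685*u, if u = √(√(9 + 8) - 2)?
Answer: 685*√(-2 + √17) ≈ 998.11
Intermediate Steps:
u = √(-2 + √17) (u = √(√17 - 2) = √(-2 + √17) ≈ 1.4571)
685*u = 685*√(-2 + √17)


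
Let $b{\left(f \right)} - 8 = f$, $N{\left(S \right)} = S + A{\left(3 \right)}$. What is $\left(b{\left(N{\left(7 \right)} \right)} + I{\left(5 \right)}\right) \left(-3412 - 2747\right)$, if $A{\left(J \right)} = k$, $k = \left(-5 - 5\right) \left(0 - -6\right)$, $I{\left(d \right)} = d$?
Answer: $246360$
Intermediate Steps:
$k = -60$ ($k = - 10 \left(0 + 6\right) = \left(-10\right) 6 = -60$)
$A{\left(J \right)} = -60$
$N{\left(S \right)} = -60 + S$ ($N{\left(S \right)} = S - 60 = -60 + S$)
$b{\left(f \right)} = 8 + f$
$\left(b{\left(N{\left(7 \right)} \right)} + I{\left(5 \right)}\right) \left(-3412 - 2747\right) = \left(\left(8 + \left(-60 + 7\right)\right) + 5\right) \left(-3412 - 2747\right) = \left(\left(8 - 53\right) + 5\right) \left(-6159\right) = \left(-45 + 5\right) \left(-6159\right) = \left(-40\right) \left(-6159\right) = 246360$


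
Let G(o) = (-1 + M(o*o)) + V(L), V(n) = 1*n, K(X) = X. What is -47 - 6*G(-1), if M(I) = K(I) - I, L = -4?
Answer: -17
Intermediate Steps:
V(n) = n
M(I) = 0 (M(I) = I - I = 0)
G(o) = -5 (G(o) = (-1 + 0) - 4 = -1 - 4 = -5)
-47 - 6*G(-1) = -47 - 6*(-5) = -47 + 30 = -17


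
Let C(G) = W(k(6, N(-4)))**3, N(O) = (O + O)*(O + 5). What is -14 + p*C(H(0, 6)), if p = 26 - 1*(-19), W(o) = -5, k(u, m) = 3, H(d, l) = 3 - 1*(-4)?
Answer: -5639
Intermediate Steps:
H(d, l) = 7 (H(d, l) = 3 + 4 = 7)
N(O) = 2*O*(5 + O) (N(O) = (2*O)*(5 + O) = 2*O*(5 + O))
p = 45 (p = 26 + 19 = 45)
C(G) = -125 (C(G) = (-5)**3 = -125)
-14 + p*C(H(0, 6)) = -14 + 45*(-125) = -14 - 5625 = -5639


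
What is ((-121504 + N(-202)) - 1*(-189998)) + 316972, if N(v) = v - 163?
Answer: 385101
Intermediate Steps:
N(v) = -163 + v
((-121504 + N(-202)) - 1*(-189998)) + 316972 = ((-121504 + (-163 - 202)) - 1*(-189998)) + 316972 = ((-121504 - 365) + 189998) + 316972 = (-121869 + 189998) + 316972 = 68129 + 316972 = 385101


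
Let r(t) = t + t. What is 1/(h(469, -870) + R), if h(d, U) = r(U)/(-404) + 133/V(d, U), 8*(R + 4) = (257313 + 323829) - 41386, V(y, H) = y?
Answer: 13534/913140205 ≈ 1.4821e-5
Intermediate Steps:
r(t) = 2*t
R = 134931/2 (R = -4 + ((257313 + 323829) - 41386)/8 = -4 + (581142 - 41386)/8 = -4 + (1/8)*539756 = -4 + 134939/2 = 134931/2 ≈ 67466.)
h(d, U) = 133/d - U/202 (h(d, U) = (2*U)/(-404) + 133/d = (2*U)*(-1/404) + 133/d = -U/202 + 133/d = 133/d - U/202)
1/(h(469, -870) + R) = 1/((133/469 - 1/202*(-870)) + 134931/2) = 1/((133*(1/469) + 435/101) + 134931/2) = 1/((19/67 + 435/101) + 134931/2) = 1/(31064/6767 + 134931/2) = 1/(913140205/13534) = 13534/913140205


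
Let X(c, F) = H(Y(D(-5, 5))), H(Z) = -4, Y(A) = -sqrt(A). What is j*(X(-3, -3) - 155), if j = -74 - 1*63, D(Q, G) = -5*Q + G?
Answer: 21783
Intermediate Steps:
D(Q, G) = G - 5*Q
j = -137 (j = -74 - 63 = -137)
X(c, F) = -4
j*(X(-3, -3) - 155) = -137*(-4 - 155) = -137*(-159) = 21783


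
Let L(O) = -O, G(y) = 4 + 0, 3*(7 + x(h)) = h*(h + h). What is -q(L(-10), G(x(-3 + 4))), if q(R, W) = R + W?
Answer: -14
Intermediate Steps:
x(h) = -7 + 2*h²/3 (x(h) = -7 + (h*(h + h))/3 = -7 + (h*(2*h))/3 = -7 + (2*h²)/3 = -7 + 2*h²/3)
G(y) = 4
-q(L(-10), G(x(-3 + 4))) = -(-1*(-10) + 4) = -(10 + 4) = -1*14 = -14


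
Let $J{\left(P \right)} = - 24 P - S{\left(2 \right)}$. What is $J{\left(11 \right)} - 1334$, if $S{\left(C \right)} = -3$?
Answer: $-1595$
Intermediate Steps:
$J{\left(P \right)} = 3 - 24 P$ ($J{\left(P \right)} = - 24 P - -3 = - 24 P + 3 = 3 - 24 P$)
$J{\left(11 \right)} - 1334 = \left(3 - 264\right) - 1334 = -261 - 1334 = -1595$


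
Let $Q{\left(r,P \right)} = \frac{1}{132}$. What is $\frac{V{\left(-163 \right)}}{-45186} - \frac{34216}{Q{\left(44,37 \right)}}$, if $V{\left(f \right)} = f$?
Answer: $- \frac{204083111069}{45186} \approx -4.5165 \cdot 10^{6}$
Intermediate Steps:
$Q{\left(r,P \right)} = \frac{1}{132}$
$\frac{V{\left(-163 \right)}}{-45186} - \frac{34216}{Q{\left(44,37 \right)}} = - \frac{163}{-45186} - 34216 \frac{1}{\frac{1}{132}} = \left(-163\right) \left(- \frac{1}{45186}\right) - 4516512 = \frac{163}{45186} - 4516512 = - \frac{204083111069}{45186}$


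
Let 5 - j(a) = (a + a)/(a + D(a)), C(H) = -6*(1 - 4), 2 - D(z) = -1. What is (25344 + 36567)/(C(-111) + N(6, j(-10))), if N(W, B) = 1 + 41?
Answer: 20637/20 ≈ 1031.8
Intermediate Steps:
D(z) = 3 (D(z) = 2 - 1*(-1) = 2 + 1 = 3)
C(H) = 18 (C(H) = -6*(-3) = 18)
j(a) = 5 - 2*a/(3 + a) (j(a) = 5 - (a + a)/(a + 3) = 5 - 2*a/(3 + a))
N(W, B) = 42
(25344 + 36567)/(C(-111) + N(6, j(-10))) = (25344 + 36567)/(18 + 42) = 61911/60 = 61911*(1/60) = 20637/20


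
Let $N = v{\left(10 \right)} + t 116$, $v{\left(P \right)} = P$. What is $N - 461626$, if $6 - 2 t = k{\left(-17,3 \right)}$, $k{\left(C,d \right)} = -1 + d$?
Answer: $-461384$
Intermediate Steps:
$t = 2$ ($t = 3 - \frac{-1 + 3}{2} = 3 - 1 = 2$)
$N = 242$ ($N = 10 + 2 \cdot 116 = 10 + 232 = 242$)
$N - 461626 = 242 - 461626 = -461384$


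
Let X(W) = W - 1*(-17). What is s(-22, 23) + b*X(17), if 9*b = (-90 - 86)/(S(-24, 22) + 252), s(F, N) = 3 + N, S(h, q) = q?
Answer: 29066/1233 ≈ 23.573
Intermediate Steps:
X(W) = 17 + W (X(W) = W + 17 = 17 + W)
b = -88/1233 (b = ((-90 - 86)/(22 + 252))/9 = (-176/274)/9 = (-176*1/274)/9 = (⅑)*(-88/137) = -88/1233 ≈ -0.071371)
s(-22, 23) + b*X(17) = (3 + 23) - 88*(17 + 17)/1233 = 26 - 88/1233*34 = 26 - 2992/1233 = 29066/1233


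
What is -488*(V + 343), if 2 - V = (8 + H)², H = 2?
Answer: -119560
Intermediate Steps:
V = -98 (V = 2 - (8 + 2)² = 2 - 1*10² = 2 - 1*100 = 2 - 100 = -98)
-488*(V + 343) = -488*(-98 + 343) = -488*245 = -119560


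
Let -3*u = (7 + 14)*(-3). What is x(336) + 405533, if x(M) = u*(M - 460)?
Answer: 402929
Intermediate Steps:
u = 21 (u = -(7 + 14)*(-3)/3 = -7*(-3) = -1/3*(-63) = 21)
x(M) = -9660 + 21*M (x(M) = 21*(M - 460) = 21*(-460 + M) = -9660 + 21*M)
x(336) + 405533 = (-9660 + 21*336) + 405533 = (-9660 + 7056) + 405533 = -2604 + 405533 = 402929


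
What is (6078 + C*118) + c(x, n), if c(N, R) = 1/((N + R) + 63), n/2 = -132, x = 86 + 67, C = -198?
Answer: -829729/48 ≈ -17286.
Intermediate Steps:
x = 153
n = -264 (n = 2*(-132) = -264)
c(N, R) = 1/(63 + N + R)
(6078 + C*118) + c(x, n) = (6078 - 198*118) + 1/(63 + 153 - 264) = (6078 - 23364) + 1/(-48) = -17286 - 1/48 = -829729/48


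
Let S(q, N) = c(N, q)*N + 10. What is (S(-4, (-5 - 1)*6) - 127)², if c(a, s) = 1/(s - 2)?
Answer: 12321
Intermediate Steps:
c(a, s) = 1/(-2 + s)
S(q, N) = 10 + N/(-2 + q) (S(q, N) = N/(-2 + q) + 10 = 10 + N/(-2 + q))
(S(-4, (-5 - 1)*6) - 127)² = ((-20 + (-5 - 1)*6 + 10*(-4))/(-2 - 4) - 127)² = ((-20 - 6*6 - 40)/(-6) - 127)² = (-(-20 - 36 - 40)/6 - 127)² = (-⅙*(-96) - 127)² = (16 - 127)² = (-111)² = 12321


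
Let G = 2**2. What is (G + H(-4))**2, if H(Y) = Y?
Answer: 0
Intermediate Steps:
G = 4
(G + H(-4))**2 = (4 - 4)**2 = 0**2 = 0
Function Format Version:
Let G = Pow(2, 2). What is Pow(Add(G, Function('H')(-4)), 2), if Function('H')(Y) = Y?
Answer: 0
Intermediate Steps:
G = 4
Pow(Add(G, Function('H')(-4)), 2) = Pow(Add(4, -4), 2) = Pow(0, 2) = 0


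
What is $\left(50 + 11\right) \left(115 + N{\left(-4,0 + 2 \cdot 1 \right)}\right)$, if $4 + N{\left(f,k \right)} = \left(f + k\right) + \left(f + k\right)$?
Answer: $6527$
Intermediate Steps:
$N{\left(f,k \right)} = -4 + 2 f + 2 k$ ($N{\left(f,k \right)} = -4 + \left(\left(f + k\right) + \left(f + k\right)\right) = -4 + \left(2 f + 2 k\right) = -4 + 2 f + 2 k$)
$\left(50 + 11\right) \left(115 + N{\left(-4,0 + 2 \cdot 1 \right)}\right) = \left(50 + 11\right) \left(115 + \left(-4 + 2 \left(-4\right) + 2 \left(0 + 2 \cdot 1\right)\right)\right) = 61 \left(115 - \left(12 - 2 \left(0 + 2\right)\right)\right) = 61 \left(115 - 8\right) = 61 \cdot 107 = 6527$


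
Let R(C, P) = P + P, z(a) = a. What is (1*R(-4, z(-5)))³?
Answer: -1000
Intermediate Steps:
R(C, P) = 2*P
(1*R(-4, z(-5)))³ = (1*(2*(-5)))³ = (1*(-10))³ = (-10)³ = -1000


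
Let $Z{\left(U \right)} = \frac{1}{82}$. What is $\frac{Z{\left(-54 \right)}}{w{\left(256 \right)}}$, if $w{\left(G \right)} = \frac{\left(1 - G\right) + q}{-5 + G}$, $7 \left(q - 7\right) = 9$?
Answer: $- \frac{1757}{141614} \approx -0.012407$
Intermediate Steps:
$q = \frac{58}{7}$ ($q = 7 + \frac{1}{7} \cdot 9 = 7 + \frac{9}{7} = \frac{58}{7} \approx 8.2857$)
$Z{\left(U \right)} = \frac{1}{82}$
$w{\left(G \right)} = \frac{\frac{65}{7} - G}{-5 + G}$ ($w{\left(G \right)} = \frac{\left(1 - G\right) + \frac{58}{7}}{-5 + G} = \frac{\frac{65}{7} - G}{-5 + G}$)
$\frac{Z{\left(-54 \right)}}{w{\left(256 \right)}} = \frac{1}{82 \frac{\frac{65}{7} - 256}{-5 + 256}} = \frac{1}{82 \frac{\frac{65}{7} - 256}{251}} = \frac{1}{82 \cdot \frac{1}{251} \left(- \frac{1727}{7}\right)} = \frac{1}{82 \left(- \frac{1727}{1757}\right)} = \frac{1}{82} \left(- \frac{1757}{1727}\right) = - \frac{1757}{141614}$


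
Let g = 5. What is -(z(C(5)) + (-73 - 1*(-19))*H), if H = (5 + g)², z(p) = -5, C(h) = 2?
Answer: 5405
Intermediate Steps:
H = 100 (H = (5 + 5)² = 10² = 100)
-(z(C(5)) + (-73 - 1*(-19))*H) = -(-5 + (-73 - 1*(-19))*100) = -(-5 + (-73 + 19)*100) = -(-5 - 54*100) = -(-5 - 5400) = -1*(-5405) = 5405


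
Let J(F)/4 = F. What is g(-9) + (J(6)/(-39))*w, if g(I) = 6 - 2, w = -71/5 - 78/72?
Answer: 2614/195 ≈ 13.405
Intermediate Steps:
w = -917/60 (w = -71*⅕ - 78*1/72 = -71/5 - 13/12 = -917/60 ≈ -15.283)
J(F) = 4*F
g(I) = 4
g(-9) + (J(6)/(-39))*w = 4 + ((4*6)/(-39))*(-917/60) = 4 + (24*(-1/39))*(-917/60) = 4 - 8/13*(-917/60) = 4 + 1834/195 = 2614/195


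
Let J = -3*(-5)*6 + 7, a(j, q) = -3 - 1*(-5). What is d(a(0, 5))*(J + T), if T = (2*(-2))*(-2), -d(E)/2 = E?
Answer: -420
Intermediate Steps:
a(j, q) = 2 (a(j, q) = -3 + 5 = 2)
J = 97 (J = 15*6 + 7 = 90 + 7 = 97)
d(E) = -2*E
T = 8 (T = -4*(-2) = 8)
d(a(0, 5))*(J + T) = (-2*2)*(97 + 8) = -4*105 = -420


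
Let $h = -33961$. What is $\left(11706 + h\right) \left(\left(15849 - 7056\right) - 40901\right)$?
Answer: $714563540$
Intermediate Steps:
$\left(11706 + h\right) \left(\left(15849 - 7056\right) - 40901\right) = \left(11706 - 33961\right) \left(\left(15849 - 7056\right) - 40901\right) = - 22255 \left(8793 - 40901\right) = \left(-22255\right) \left(-32108\right) = 714563540$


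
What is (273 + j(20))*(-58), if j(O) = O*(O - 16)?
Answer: -20474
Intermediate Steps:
j(O) = O*(-16 + O)
(273 + j(20))*(-58) = (273 + 20*(-16 + 20))*(-58) = (273 + 20*4)*(-58) = (273 + 80)*(-58) = 353*(-58) = -20474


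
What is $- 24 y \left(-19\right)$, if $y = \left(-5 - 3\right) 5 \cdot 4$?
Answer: $-72960$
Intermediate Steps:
$y = -160$ ($y = \left(-5 - 3\right) 5 \cdot 4 = \left(-8\right) 5 \cdot 4 = \left(-40\right) 4 = -160$)
$- 24 y \left(-19\right) = \left(-24\right) \left(-160\right) \left(-19\right) = 3840 \left(-19\right) = -72960$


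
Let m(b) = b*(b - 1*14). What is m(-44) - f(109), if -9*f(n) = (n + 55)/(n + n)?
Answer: 2503594/981 ≈ 2552.1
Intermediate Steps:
m(b) = b*(-14 + b) (m(b) = b*(b - 14) = b*(-14 + b))
f(n) = -(55 + n)/(18*n) (f(n) = -(n + 55)/(9*(n + n)) = -(55 + n)/(9*(2*n)) = -(55 + n)*1/(2*n)/9 = -(55 + n)/(18*n))
m(-44) - f(109) = -44*(-14 - 44) - (-55 - 1*109)/(18*109) = -44*(-58) - (-55 - 109)/(18*109) = 2552 - (-164)/(18*109) = 2552 - 1*(-82/981) = 2552 + 82/981 = 2503594/981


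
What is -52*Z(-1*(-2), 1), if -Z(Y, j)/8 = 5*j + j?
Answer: 2496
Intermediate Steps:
Z(Y, j) = -48*j (Z(Y, j) = -8*(5*j + j) = -48*j)
-52*Z(-1*(-2), 1) = -(-2496) = -52*(-48) = 2496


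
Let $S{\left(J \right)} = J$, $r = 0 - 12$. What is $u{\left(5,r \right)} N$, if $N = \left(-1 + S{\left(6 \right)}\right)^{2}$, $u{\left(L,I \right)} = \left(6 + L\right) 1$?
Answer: $275$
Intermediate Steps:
$r = -12$ ($r = 0 - 12 = -12$)
$u{\left(L,I \right)} = 6 + L$
$N = 25$ ($N = \left(-1 + 6\right)^{2} = 5^{2} = 25$)
$u{\left(5,r \right)} N = \left(6 + 5\right) 25 = 11 \cdot 25 = 275$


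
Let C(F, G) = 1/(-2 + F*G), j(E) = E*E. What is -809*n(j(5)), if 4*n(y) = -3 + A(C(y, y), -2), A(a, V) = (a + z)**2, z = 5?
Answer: -6912960821/1552516 ≈ -4452.8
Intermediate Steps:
j(E) = E**2
A(a, V) = (5 + a)**2 (A(a, V) = (a + 5)**2 = (5 + a)**2)
n(y) = -3/4 + (5 + 1/(-2 + y**2))**2/4 (n(y) = (-3 + (5 + 1/(-2 + y*y))**2)/4 = (-3 + (5 + 1/(-2 + y**2))**2)/4 = -3/4 + (5 + 1/(-2 + y**2))**2/4)
-809*n(j(5)) = -809*(69 - 78*(5**2)**2 + 22*(5**2)**4)/(4*(4 + (5**2)**4 - 4*(5**2)**2)) = -809*(69 - 78*25**2 + 22*25**4)/(4*(4 + 25**4 - 4*25**2)) = -809*(69 - 78*625 + 22*390625)/(4*(4 + 390625 - 4*625)) = -809*(69 - 48750 + 8593750)/(4*(4 + 390625 - 2500)) = -809*8545069/(4*388129) = -809*8545069/1552516 = -6912960821/1552516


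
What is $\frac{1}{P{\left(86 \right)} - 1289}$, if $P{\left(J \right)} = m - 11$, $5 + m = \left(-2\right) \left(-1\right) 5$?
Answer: $- \frac{1}{1295} \approx -0.0007722$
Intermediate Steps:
$m = 5$ ($m = -5 + \left(-2\right) \left(-1\right) 5 = -5 + 2 \cdot 5 = -5 + 10 = 5$)
$P{\left(J \right)} = -6$ ($P{\left(J \right)} = 5 - 11 = -6$)
$\frac{1}{P{\left(86 \right)} - 1289} = \frac{1}{-6 - 1289} = \frac{1}{-1295} = - \frac{1}{1295}$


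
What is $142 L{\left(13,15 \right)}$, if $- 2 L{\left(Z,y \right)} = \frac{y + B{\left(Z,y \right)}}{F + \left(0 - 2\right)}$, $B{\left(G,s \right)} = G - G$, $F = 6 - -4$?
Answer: $- \frac{1065}{8} \approx -133.13$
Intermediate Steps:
$F = 10$ ($F = 6 + 4 = 10$)
$B{\left(G,s \right)} = 0$
$L{\left(Z,y \right)} = - \frac{y}{16}$ ($L{\left(Z,y \right)} = - \frac{\left(y + 0\right) \frac{1}{10 + \left(0 - 2\right)}}{2} = - \frac{y \frac{1}{10 + \left(0 - 2\right)}}{2} = - \frac{y \frac{1}{10 - 2}}{2} = - \frac{y \frac{1}{8}}{2} = - \frac{\frac{1}{8} y}{2} = - \frac{y}{16}$)
$142 L{\left(13,15 \right)} = 142 \left(\left(- \frac{1}{16}\right) 15\right) = 142 \left(- \frac{15}{16}\right) = - \frac{1065}{8}$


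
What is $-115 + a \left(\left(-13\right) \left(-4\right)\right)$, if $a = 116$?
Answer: $5917$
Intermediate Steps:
$-115 + a \left(\left(-13\right) \left(-4\right)\right) = -115 + 116 \left(\left(-13\right) \left(-4\right)\right) = -115 + 116 \cdot 52 = -115 + 6032 = 5917$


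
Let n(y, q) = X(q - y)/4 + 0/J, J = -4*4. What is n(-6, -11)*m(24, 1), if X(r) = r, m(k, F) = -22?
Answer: 55/2 ≈ 27.500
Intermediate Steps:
J = -16
n(y, q) = -y/4 + q/4 (n(y, q) = (q - y)/4 + 0/(-16) = (q - y)*(1/4) + 0*(-1/16) = (-y/4 + q/4) + 0 = -y/4 + q/4)
n(-6, -11)*m(24, 1) = (-1/4*(-6) + (1/4)*(-11))*(-22) = (3/2 - 11/4)*(-22) = -5/4*(-22) = 55/2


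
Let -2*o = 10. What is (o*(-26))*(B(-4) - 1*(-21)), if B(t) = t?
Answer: 2210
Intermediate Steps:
o = -5 (o = -½*10 = -5)
(o*(-26))*(B(-4) - 1*(-21)) = (-5*(-26))*(-4 - 1*(-21)) = 130*(-4 + 21) = 130*17 = 2210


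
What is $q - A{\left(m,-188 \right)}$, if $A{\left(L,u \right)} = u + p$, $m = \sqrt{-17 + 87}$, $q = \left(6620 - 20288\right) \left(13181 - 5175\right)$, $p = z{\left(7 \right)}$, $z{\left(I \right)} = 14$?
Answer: $-109425834$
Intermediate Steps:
$p = 14$
$q = -109426008$ ($q = \left(-13668\right) 8006 = -109426008$)
$m = \sqrt{70} \approx 8.3666$
$A{\left(L,u \right)} = 14 + u$ ($A{\left(L,u \right)} = u + 14 = 14 + u$)
$q - A{\left(m,-188 \right)} = -109426008 - \left(14 - 188\right) = -109426008 - -174 = -109426008 + 174 = -109425834$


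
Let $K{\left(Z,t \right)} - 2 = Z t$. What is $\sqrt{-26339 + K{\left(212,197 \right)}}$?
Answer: $\sqrt{15427} \approx 124.21$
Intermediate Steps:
$K{\left(Z,t \right)} = 2 + Z t$
$\sqrt{-26339 + K{\left(212,197 \right)}} = \sqrt{-26339 + \left(2 + 212 \cdot 197\right)} = \sqrt{-26339 + \left(2 + 41764\right)} = \sqrt{-26339 + 41766} = \sqrt{15427}$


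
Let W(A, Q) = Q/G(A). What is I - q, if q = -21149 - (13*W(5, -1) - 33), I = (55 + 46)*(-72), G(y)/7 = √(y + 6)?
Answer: 13844 - 13*√11/77 ≈ 13843.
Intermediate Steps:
G(y) = 7*√(6 + y) (G(y) = 7*√(y + 6) = 7*√(6 + y))
I = -7272 (I = 101*(-72) = -7272)
W(A, Q) = Q/(7*√(6 + A)) (W(A, Q) = Q/((7*√(6 + A))) = Q*(1/(7*√(6 + A))) = Q/(7*√(6 + A)))
q = -21116 + 13*√11/77 (q = -21149 - (13*((⅐)*(-1)/√(6 + 5)) - 33) = -21149 - (13*((⅐)*(-1)/√11) - 33) = -21149 - (13*((⅐)*(-1)*(√11/11)) - 33) = -21149 - (13*(-√11/77) - 33) = -21149 - (-13*√11/77 - 33) = -21149 - (-33 - 13*√11/77) = -21149 + (33 + 13*√11/77) = -21116 + 13*√11/77 ≈ -21115.)
I - q = -7272 - (-21116 + 13*√11/77) = -7272 + (21116 - 13*√11/77) = 13844 - 13*√11/77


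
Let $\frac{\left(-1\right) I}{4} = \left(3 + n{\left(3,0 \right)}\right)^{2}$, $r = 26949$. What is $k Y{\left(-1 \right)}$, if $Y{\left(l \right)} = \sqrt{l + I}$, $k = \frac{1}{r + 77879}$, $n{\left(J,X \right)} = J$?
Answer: $\frac{i \sqrt{145}}{104828} \approx 0.00011487 i$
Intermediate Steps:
$k = \frac{1}{104828}$ ($k = \frac{1}{26949 + 77879} = \frac{1}{104828} \approx 9.5394 \cdot 10^{-6}$)
$I = -144$ ($I = - 4 \left(3 + 3\right)^{2} = - 4 \cdot 6^{2} = \left(-4\right) 36 = -144$)
$Y{\left(l \right)} = \sqrt{-144 + l}$ ($Y{\left(l \right)} = \sqrt{l - 144} = \sqrt{-144 + l}$)
$k Y{\left(-1 \right)} = \frac{\sqrt{-144 - 1}}{104828} = \frac{\sqrt{-145}}{104828} = \frac{i \sqrt{145}}{104828}$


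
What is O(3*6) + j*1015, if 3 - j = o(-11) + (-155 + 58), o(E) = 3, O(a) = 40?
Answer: 98495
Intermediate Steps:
j = 97 (j = 3 - (3 + (-155 + 58)) = 3 - (3 - 97) = 3 - 1*(-94) = 3 + 94 = 97)
O(3*6) + j*1015 = 40 + 97*1015 = 40 + 98455 = 98495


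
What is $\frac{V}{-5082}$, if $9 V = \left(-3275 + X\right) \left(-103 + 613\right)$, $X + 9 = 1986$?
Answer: $\frac{10030}{693} \approx 14.473$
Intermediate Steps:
$X = 1977$ ($X = -9 + 1986 = 1977$)
$V = - \frac{220660}{3}$ ($V = \frac{\left(-3275 + 1977\right) \left(-103 + 613\right)}{9} = \frac{\left(-1298\right) 510}{9} = \frac{1}{9} \left(-661980\right) = - \frac{220660}{3} \approx -73553.0$)
$\frac{V}{-5082} = - \frac{220660}{3 \left(-5082\right)} = \left(- \frac{220660}{3}\right) \left(- \frac{1}{5082}\right) = \frac{10030}{693}$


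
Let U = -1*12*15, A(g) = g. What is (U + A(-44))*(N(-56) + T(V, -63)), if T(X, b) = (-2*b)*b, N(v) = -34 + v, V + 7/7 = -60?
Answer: 1798272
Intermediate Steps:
V = -61 (V = -1 - 60 = -61)
U = -180 (U = -12*15 = -180)
T(X, b) = -2*b²
(U + A(-44))*(N(-56) + T(V, -63)) = (-180 - 44)*((-34 - 56) - 2*(-63)²) = -224*(-90 - 2*3969) = -224*(-90 - 7938) = -224*(-8028) = 1798272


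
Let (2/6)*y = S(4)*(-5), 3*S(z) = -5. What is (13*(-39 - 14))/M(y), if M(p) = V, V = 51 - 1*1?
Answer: -689/50 ≈ -13.780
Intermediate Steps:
S(z) = -5/3 (S(z) = (1/3)*(-5) = -5/3)
y = 25 (y = 3*(-5/3*(-5)) = 3*(25/3) = 25)
V = 50 (V = 51 - 1 = 50)
M(p) = 50
(13*(-39 - 14))/M(y) = (13*(-39 - 14))/50 = (13*(-53))*(1/50) = -689*1/50 = -689/50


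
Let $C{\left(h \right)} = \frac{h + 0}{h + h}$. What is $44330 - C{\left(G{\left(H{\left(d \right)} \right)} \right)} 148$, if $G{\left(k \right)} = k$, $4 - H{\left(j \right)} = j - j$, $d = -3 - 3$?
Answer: $44256$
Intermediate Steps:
$d = -6$ ($d = -3 - 3 = -6$)
$H{\left(j \right)} = 4$ ($H{\left(j \right)} = 4 - \left(j - j\right) = 4 - 0 = 4 + 0 = 4$)
$C{\left(h \right)} = \frac{1}{2}$ ($C{\left(h \right)} = \frac{h}{2 h} = h \frac{1}{2 h} = \frac{1}{2}$)
$44330 - C{\left(G{\left(H{\left(d \right)} \right)} \right)} 148 = 44330 - \frac{1}{2} \cdot 148 = 44330 - 74 = 44256$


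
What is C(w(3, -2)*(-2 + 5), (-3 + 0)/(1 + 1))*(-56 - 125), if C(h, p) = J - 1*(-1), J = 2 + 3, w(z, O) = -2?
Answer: -1086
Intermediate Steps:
J = 5
C(h, p) = 6 (C(h, p) = 5 - 1*(-1) = 5 + 1 = 6)
C(w(3, -2)*(-2 + 5), (-3 + 0)/(1 + 1))*(-56 - 125) = 6*(-56 - 125) = 6*(-181) = -1086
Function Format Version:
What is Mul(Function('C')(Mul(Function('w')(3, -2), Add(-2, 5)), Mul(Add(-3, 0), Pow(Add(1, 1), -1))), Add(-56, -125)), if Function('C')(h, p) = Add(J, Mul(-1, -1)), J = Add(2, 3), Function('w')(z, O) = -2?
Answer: -1086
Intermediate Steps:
J = 5
Function('C')(h, p) = 6 (Function('C')(h, p) = Add(5, Mul(-1, -1)) = Add(5, 1) = 6)
Mul(Function('C')(Mul(Function('w')(3, -2), Add(-2, 5)), Mul(Add(-3, 0), Pow(Add(1, 1), -1))), Add(-56, -125)) = Mul(6, Add(-56, -125)) = Mul(6, -181) = -1086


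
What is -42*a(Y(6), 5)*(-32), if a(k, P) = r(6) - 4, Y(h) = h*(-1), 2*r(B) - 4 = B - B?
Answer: -2688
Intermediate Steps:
r(B) = 2 (r(B) = 2 + (B - B)/2 = 2 + (1/2)*0 = 2 + 0 = 2)
Y(h) = -h
a(k, P) = -2 (a(k, P) = 2 - 4 = -2)
-42*a(Y(6), 5)*(-32) = -42*(-2)*(-32) = 84*(-32) = -2688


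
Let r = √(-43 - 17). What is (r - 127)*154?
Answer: -19558 + 308*I*√15 ≈ -19558.0 + 1192.9*I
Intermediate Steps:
r = 2*I*√15 (r = √(-60) = 2*I*√15 ≈ 7.746*I)
(r - 127)*154 = (2*I*√15 - 127)*154 = (-127 + 2*I*√15)*154 = -19558 + 308*I*√15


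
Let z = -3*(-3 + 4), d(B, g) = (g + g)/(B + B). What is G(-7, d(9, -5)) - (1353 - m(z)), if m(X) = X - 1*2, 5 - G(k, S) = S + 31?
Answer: -12451/9 ≈ -1383.4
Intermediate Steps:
d(B, g) = g/B (d(B, g) = (2*g)/((2*B)) = (2*g)*(1/(2*B)) = g/B)
G(k, S) = -26 - S (G(k, S) = 5 - (S + 31) = 5 - (31 + S) = 5 + (-31 - S) = -26 - S)
z = -3 (z = -3*1 = -3)
m(X) = -2 + X (m(X) = X - 2 = -2 + X)
G(-7, d(9, -5)) - (1353 - m(z)) = (-26 - (-5)/9) - (1353 - (-2 - 3)) = (-26 - (-5)/9) - (1353 - 1*(-5)) = (-26 - 1*(-5/9)) - (1353 + 5) = (-26 + 5/9) - 1*1358 = -229/9 - 1358 = -12451/9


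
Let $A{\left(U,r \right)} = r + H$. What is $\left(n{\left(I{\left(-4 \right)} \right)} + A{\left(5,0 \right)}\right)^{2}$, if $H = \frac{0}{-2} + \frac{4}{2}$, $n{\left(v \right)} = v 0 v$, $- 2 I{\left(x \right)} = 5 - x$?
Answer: $4$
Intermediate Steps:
$I{\left(x \right)} = - \frac{5}{2} + \frac{x}{2}$ ($I{\left(x \right)} = - \frac{5 - x}{2} = - \frac{5}{2} + \frac{x}{2}$)
$n{\left(v \right)} = 0$ ($n{\left(v \right)} = 0 v = 0$)
$H = 2$ ($H = 0 \left(- \frac{1}{2}\right) + 4 \cdot \frac{1}{2} = 0 + 2 = 2$)
$A{\left(U,r \right)} = 2 + r$ ($A{\left(U,r \right)} = r + 2 = 2 + r$)
$\left(n{\left(I{\left(-4 \right)} \right)} + A{\left(5,0 \right)}\right)^{2} = \left(0 + \left(2 + 0\right)\right)^{2} = \left(0 + 2\right)^{2} = 2^{2} = 4$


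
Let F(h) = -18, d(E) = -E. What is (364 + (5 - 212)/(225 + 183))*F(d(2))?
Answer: -444915/68 ≈ -6542.9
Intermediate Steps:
(364 + (5 - 212)/(225 + 183))*F(d(2)) = (364 + (5 - 212)/(225 + 183))*(-18) = (364 - 207/408)*(-18) = (364 - 207*1/408)*(-18) = (364 - 69/136)*(-18) = (49435/136)*(-18) = -444915/68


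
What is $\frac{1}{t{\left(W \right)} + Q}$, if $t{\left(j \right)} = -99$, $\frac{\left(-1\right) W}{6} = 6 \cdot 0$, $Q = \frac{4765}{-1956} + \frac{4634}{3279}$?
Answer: $- \frac{2137908}{213839669} \approx -0.0099977$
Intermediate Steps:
$Q = - \frac{2186777}{2137908}$ ($Q = 4765 \left(- \frac{1}{1956}\right) + 4634 \cdot \frac{1}{3279} = - \frac{4765}{1956} + \frac{4634}{3279} = - \frac{2186777}{2137908} \approx -1.0229$)
$W = 0$ ($W = - 6 \cdot 6 \cdot 0 = \left(-6\right) 0 = 0$)
$\frac{1}{t{\left(W \right)} + Q} = \frac{1}{-99 - \frac{2186777}{2137908}} = \frac{1}{- \frac{213839669}{2137908}} = - \frac{2137908}{213839669}$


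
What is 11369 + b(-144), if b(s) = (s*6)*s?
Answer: 135785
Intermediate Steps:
b(s) = 6*s**2 (b(s) = (6*s)*s = 6*s**2)
11369 + b(-144) = 11369 + 6*(-144)**2 = 11369 + 6*20736 = 11369 + 124416 = 135785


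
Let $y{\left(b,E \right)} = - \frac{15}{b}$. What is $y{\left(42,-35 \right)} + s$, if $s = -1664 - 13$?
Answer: $- \frac{23483}{14} \approx -1677.4$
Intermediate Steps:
$s = -1677$ ($s = -1664 - 13 = -1677$)
$y{\left(42,-35 \right)} + s = - \frac{15}{42} - 1677 = \left(-15\right) \frac{1}{42} - 1677 = - \frac{5}{14} - 1677 = - \frac{23483}{14}$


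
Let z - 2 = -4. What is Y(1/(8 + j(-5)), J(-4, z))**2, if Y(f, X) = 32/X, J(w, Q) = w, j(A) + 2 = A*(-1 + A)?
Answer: 64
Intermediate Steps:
j(A) = -2 + A*(-1 + A)
z = -2 (z = 2 - 4 = -2)
Y(1/(8 + j(-5)), J(-4, z))**2 = (32/(-4))**2 = (32*(-1/4))**2 = (-8)**2 = 64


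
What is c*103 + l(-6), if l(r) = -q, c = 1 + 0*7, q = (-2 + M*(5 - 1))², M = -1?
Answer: 67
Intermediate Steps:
q = 36 (q = (-2 - (5 - 1))² = (-2 - 1*4)² = (-2 - 4)² = (-6)² = 36)
c = 1 (c = 1 + 0 = 1)
l(r) = -36 (l(r) = -1*36 = -36)
c*103 + l(-6) = 1*103 - 36 = 103 - 36 = 67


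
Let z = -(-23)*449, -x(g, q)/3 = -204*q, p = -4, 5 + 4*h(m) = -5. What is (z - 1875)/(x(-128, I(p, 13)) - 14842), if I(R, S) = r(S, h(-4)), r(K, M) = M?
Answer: -2113/4093 ≈ -0.51625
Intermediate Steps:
h(m) = -5/2 (h(m) = -5/4 + (1/4)*(-5) = -5/4 - 5/4 = -5/2)
I(R, S) = -5/2
x(g, q) = 612*q (x(g, q) = -(-612)*q = 612*q)
z = 10327 (z = -23*(-449) = 10327)
(z - 1875)/(x(-128, I(p, 13)) - 14842) = (10327 - 1875)/(612*(-5/2) - 14842) = 8452/(-1530 - 14842) = 8452/(-16372) = 8452*(-1/16372) = -2113/4093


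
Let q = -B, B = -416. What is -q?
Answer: -416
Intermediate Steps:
q = 416 (q = -1*(-416) = 416)
-q = -1*416 = -416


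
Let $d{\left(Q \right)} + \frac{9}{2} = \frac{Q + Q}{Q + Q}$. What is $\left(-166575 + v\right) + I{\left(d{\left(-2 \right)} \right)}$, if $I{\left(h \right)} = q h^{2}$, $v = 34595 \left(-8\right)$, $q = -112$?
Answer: $-444707$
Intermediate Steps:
$v = -276760$
$d{\left(Q \right)} = - \frac{7}{2}$ ($d{\left(Q \right)} = - \frac{9}{2} + \frac{Q + Q}{Q + Q} = - \frac{9}{2} + \frac{2 Q}{2 Q} = - \frac{9}{2} + 2 Q \frac{1}{2 Q} = - \frac{9}{2} + 1 = - \frac{7}{2}$)
$I{\left(h \right)} = - 112 h^{2}$
$\left(-166575 + v\right) + I{\left(d{\left(-2 \right)} \right)} = \left(-166575 - 276760\right) - 112 \left(- \frac{7}{2}\right)^{2} = -443335 - 1372 = -444707$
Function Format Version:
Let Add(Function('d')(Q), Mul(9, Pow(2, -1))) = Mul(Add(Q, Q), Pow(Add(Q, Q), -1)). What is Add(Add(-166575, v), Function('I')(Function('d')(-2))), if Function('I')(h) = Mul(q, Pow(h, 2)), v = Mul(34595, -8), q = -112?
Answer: -444707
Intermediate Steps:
v = -276760
Function('d')(Q) = Rational(-7, 2) (Function('d')(Q) = Add(Rational(-9, 2), Mul(Add(Q, Q), Pow(Add(Q, Q), -1))) = Add(Rational(-9, 2), Mul(Mul(2, Q), Pow(Mul(2, Q), -1))) = Add(Rational(-9, 2), Mul(Mul(2, Q), Mul(Rational(1, 2), Pow(Q, -1)))) = Add(Rational(-9, 2), 1) = Rational(-7, 2))
Function('I')(h) = Mul(-112, Pow(h, 2))
Add(Add(-166575, v), Function('I')(Function('d')(-2))) = Add(Add(-166575, -276760), Mul(-112, Pow(Rational(-7, 2), 2))) = Add(-443335, Mul(-112, Rational(49, 4))) = Add(-443335, -1372) = -444707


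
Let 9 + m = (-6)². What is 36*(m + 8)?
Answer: 1260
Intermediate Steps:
m = 27 (m = -9 + (-6)² = -9 + 36 = 27)
36*(m + 8) = 36*(27 + 8) = 36*35 = 1260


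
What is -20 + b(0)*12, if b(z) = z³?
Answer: -20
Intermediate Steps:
-20 + b(0)*12 = -20 + 0³*12 = -20 + 0*12 = -20 + 0 = -20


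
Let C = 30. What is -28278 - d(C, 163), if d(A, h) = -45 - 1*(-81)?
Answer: -28314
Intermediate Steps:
d(A, h) = 36 (d(A, h) = -45 + 81 = 36)
-28278 - d(C, 163) = -28278 - 1*36 = -28278 - 36 = -28314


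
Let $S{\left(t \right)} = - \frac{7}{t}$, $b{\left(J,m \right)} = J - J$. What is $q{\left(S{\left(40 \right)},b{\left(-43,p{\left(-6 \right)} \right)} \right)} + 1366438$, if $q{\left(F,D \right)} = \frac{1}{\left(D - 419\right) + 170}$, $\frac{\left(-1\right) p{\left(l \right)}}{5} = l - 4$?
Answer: $\frac{340243061}{249} \approx 1.3664 \cdot 10^{6}$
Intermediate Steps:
$p{\left(l \right)} = 20 - 5 l$ ($p{\left(l \right)} = - 5 \left(l - 4\right) = - 5 \left(-4 + l\right) = 20 - 5 l$)
$b{\left(J,m \right)} = 0$
$q{\left(F,D \right)} = \frac{1}{-249 + D}$ ($q{\left(F,D \right)} = \frac{1}{\left(D - 419\right) + 170} = \frac{1}{\left(-419 + D\right) + 170} = \frac{1}{-249 + D}$)
$q{\left(S{\left(40 \right)},b{\left(-43,p{\left(-6 \right)} \right)} \right)} + 1366438 = \frac{1}{-249 + 0} + 1366438 = \frac{1}{-249} + 1366438 = - \frac{1}{249} + 1366438 = \frac{340243061}{249}$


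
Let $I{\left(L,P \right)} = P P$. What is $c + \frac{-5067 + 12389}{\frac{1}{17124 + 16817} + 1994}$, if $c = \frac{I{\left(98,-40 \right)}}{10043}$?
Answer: $\frac{2604131576086}{679693719265} \approx 3.8313$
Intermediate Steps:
$I{\left(L,P \right)} = P^{2}$
$c = \frac{1600}{10043}$ ($c = \frac{\left(-40\right)^{2}}{10043} = 1600 \cdot \frac{1}{10043} = \frac{1600}{10043} \approx 0.15931$)
$c + \frac{-5067 + 12389}{\frac{1}{17124 + 16817} + 1994} = \frac{1600}{10043} + \frac{-5067 + 12389}{\frac{1}{17124 + 16817} + 1994} = \frac{1600}{10043} + \frac{7322}{\frac{1}{33941} + 1994} = \frac{1600}{10043} + \frac{7322}{\frac{67678355}{33941}} = \frac{1600}{10043} + 7322 \cdot \frac{33941}{67678355} = \frac{1600}{10043} + \frac{248516002}{67678355} = \frac{2604131576086}{679693719265}$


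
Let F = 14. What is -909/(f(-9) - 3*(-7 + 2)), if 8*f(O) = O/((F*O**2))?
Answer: -916272/15119 ≈ -60.604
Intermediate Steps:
f(O) = 1/(112*O) (f(O) = (O/((14*O**2)))/8 = (O*(1/(14*O**2)))/8 = (1/(14*O))/8 = 1/(112*O))
-909/(f(-9) - 3*(-7 + 2)) = -909/((1/112)/(-9) - 3*(-7 + 2)) = -909/((1/112)*(-1/9) - 3*(-5)) = -909/(-1/1008 - 1*(-15)) = -909/(-1/1008 + 15) = -909/15119/1008 = -909*1008/15119 = -916272/15119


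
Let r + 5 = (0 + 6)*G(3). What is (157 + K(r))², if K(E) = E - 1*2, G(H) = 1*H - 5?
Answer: 19044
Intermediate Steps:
G(H) = -5 + H (G(H) = H - 5 = -5 + H)
r = -17 (r = -5 + (0 + 6)*(-5 + 3) = -5 + 6*(-2) = -5 - 12 = -17)
K(E) = -2 + E (K(E) = E - 2 = -2 + E)
(157 + K(r))² = (157 + (-2 - 17))² = (157 - 19)² = 138² = 19044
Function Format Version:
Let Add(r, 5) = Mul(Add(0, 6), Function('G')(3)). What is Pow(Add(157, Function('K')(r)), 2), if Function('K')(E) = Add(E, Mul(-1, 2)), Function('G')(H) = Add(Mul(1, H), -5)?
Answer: 19044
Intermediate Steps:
Function('G')(H) = Add(-5, H) (Function('G')(H) = Add(H, -5) = Add(-5, H))
r = -17 (r = Add(-5, Mul(Add(0, 6), Add(-5, 3))) = Add(-5, Mul(6, -2)) = Add(-5, -12) = -17)
Function('K')(E) = Add(-2, E) (Function('K')(E) = Add(E, -2) = Add(-2, E))
Pow(Add(157, Function('K')(r)), 2) = Pow(Add(157, Add(-2, -17)), 2) = Pow(Add(157, -19), 2) = Pow(138, 2) = 19044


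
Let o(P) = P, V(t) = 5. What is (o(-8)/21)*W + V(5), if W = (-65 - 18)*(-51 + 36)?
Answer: -3285/7 ≈ -469.29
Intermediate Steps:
W = 1245 (W = -83*(-15) = 1245)
(o(-8)/21)*W + V(5) = -8/21*1245 + 5 = -3320/7 + 5 = -3285/7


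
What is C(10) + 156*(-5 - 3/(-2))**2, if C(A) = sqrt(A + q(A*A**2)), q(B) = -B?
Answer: 1911 + 3*I*sqrt(110) ≈ 1911.0 + 31.464*I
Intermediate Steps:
C(A) = sqrt(A - A**3) (C(A) = sqrt(A - A*A**2) = sqrt(A - A**3))
C(10) + 156*(-5 - 3/(-2))**2 = sqrt(10 - 1*10**3) + 156*(-5 - 3/(-2))**2 = sqrt(10 - 1*1000) + 156*(-5 - 3*(-1/2))**2 = sqrt(10 - 1000) + 156*(-5 + 3/2)**2 = sqrt(-990) + 156*(-7/2)**2 = 3*I*sqrt(110) + 156*(49/4) = 3*I*sqrt(110) + 1911 = 1911 + 3*I*sqrt(110)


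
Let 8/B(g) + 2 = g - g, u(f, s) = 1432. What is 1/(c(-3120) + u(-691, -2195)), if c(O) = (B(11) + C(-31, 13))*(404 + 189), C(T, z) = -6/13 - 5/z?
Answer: -13/18743 ≈ -0.00069359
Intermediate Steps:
B(g) = -4 (B(g) = 8/(-2 + (g - g)) = 8/(-2 + 0) = 8/(-2) = 8*(-½) = -4)
C(T, z) = -6/13 - 5/z (C(T, z) = -6*1/13 - 5/z = -6/13 - 5/z)
c(O) = -37359/13 (c(O) = (-4 + (-6/13 - 5/13))*(404 + 189) = (-4 + (-6/13 - 5*1/13))*593 = (-4 + (-6/13 - 5/13))*593 = (-4 - 11/13)*593 = -63/13*593 = -37359/13)
1/(c(-3120) + u(-691, -2195)) = 1/(-37359/13 + 1432) = 1/(-18743/13) = -13/18743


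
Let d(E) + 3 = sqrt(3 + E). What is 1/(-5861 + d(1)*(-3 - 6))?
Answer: -1/5852 ≈ -0.00017088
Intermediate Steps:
d(E) = -3 + sqrt(3 + E)
1/(-5861 + d(1)*(-3 - 6)) = 1/(-5861 + (-3 + sqrt(3 + 1))*(-3 - 6)) = 1/(-5861 + (-3 + sqrt(4))*(-9)) = 1/(-5861 + (-3 + 2)*(-9)) = 1/(-5861 - 1*(-9)) = 1/(-5861 + 9) = 1/(-5852) = -1/5852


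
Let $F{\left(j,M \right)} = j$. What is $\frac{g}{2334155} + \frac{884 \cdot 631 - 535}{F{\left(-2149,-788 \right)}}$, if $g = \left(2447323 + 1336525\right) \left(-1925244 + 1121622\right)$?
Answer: $- \frac{6535944488255639}{5016099095} \approx -1.303 \cdot 10^{6}$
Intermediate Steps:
$g = -3040783497456$ ($g = 3783848 \left(-803622\right) = -3040783497456$)
$\frac{g}{2334155} + \frac{884 \cdot 631 - 535}{F{\left(-2149,-788 \right)}} = - \frac{3040783497456}{2334155} + \frac{884 \cdot 631 - 535}{-2149} = \left(-3040783497456\right) \frac{1}{2334155} + \left(557804 - 535\right) \left(- \frac{1}{2149}\right) = - \frac{3040783497456}{2334155} + 557269 \left(- \frac{1}{2149}\right) = - \frac{3040783497456}{2334155} - \frac{557269}{2149} = - \frac{6535944488255639}{5016099095}$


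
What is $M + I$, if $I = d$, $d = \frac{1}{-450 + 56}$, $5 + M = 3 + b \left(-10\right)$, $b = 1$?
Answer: $- \frac{4729}{394} \approx -12.003$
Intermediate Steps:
$M = -12$ ($M = -5 + \left(3 + 1 \left(-10\right)\right) = -5 + \left(3 - 10\right) = -5 - 7 = -12$)
$d = - \frac{1}{394}$ ($d = \frac{1}{-394} = - \frac{1}{394} \approx -0.0025381$)
$I = - \frac{1}{394} \approx -0.0025381$
$M + I = -12 - \frac{1}{394} = - \frac{4729}{394}$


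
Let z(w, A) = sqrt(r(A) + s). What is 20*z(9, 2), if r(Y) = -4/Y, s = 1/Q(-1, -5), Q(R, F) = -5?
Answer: 4*I*sqrt(55) ≈ 29.665*I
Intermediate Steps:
s = -1/5 (s = 1/(-5) = -1/5 ≈ -0.20000)
z(w, A) = sqrt(-1/5 - 4/A) (z(w, A) = sqrt(-4/A - 1/5) = sqrt(-1/5 - 4/A))
20*z(9, 2) = 20*(sqrt(5)*sqrt((-20 - 1*2)/2)/5) = 20*(sqrt(5)*sqrt((-20 - 2)/2)/5) = 20*(sqrt(5)*sqrt((1/2)*(-22))/5) = 20*(sqrt(5)*sqrt(-11)/5) = 20*(sqrt(5)*(I*sqrt(11))/5) = 20*(I*sqrt(55)/5) = 4*I*sqrt(55)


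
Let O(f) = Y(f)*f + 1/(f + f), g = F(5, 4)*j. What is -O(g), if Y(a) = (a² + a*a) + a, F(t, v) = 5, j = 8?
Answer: -10368001/80 ≈ -1.2960e+5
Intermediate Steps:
Y(a) = a + 2*a² (Y(a) = (a² + a²) + a = 2*a² + a = a + 2*a²)
g = 40 (g = 5*8 = 40)
O(f) = 1/(2*f) + f²*(1 + 2*f) (O(f) = (f*(1 + 2*f))*f + 1/(f + f) = f²*(1 + 2*f) + 1/(2*f) = 1/(2*f) + f²*(1 + 2*f))
-O(g) = -(40² + (½)/40 + 2*40³) = -(1600 + (½)*(1/40) + 2*64000) = -(1600 + 1/80 + 128000) = -1*10368001/80 = -10368001/80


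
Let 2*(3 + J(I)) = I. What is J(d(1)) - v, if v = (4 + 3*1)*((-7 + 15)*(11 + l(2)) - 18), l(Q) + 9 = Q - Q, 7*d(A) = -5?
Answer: 149/14 ≈ 10.643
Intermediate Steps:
d(A) = -5/7 (d(A) = (1/7)*(-5) = -5/7)
l(Q) = -9 (l(Q) = -9 + (Q - Q) = -9 + 0 = -9)
J(I) = -3 + I/2
v = -14 (v = (4 + 3*1)*((-7 + 15)*(11 - 9) - 18) = (4 + 3)*(8*2 - 18) = 7*(16 - 18) = 7*(-2) = -14)
J(d(1)) - v = (-3 + (1/2)*(-5/7)) - 1*(-14) = (-3 - 5/14) + 14 = -47/14 + 14 = 149/14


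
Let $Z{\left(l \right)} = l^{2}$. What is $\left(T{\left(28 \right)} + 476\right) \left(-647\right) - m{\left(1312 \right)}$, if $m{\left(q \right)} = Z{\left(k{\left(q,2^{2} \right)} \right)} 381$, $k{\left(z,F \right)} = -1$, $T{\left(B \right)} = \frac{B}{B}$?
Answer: $-309000$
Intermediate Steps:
$T{\left(B \right)} = 1$
$m{\left(q \right)} = 381$ ($m{\left(q \right)} = \left(-1\right)^{2} \cdot 381 = 1 \cdot 381 = 381$)
$\left(T{\left(28 \right)} + 476\right) \left(-647\right) - m{\left(1312 \right)} = \left(1 + 476\right) \left(-647\right) - 381 = 477 \left(-647\right) - 381 = -308619 - 381 = -309000$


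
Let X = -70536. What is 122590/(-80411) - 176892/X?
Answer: 464754531/472655858 ≈ 0.98328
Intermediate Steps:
122590/(-80411) - 176892/X = 122590/(-80411) - 176892/(-70536) = 122590*(-1/80411) - 176892*(-1/70536) = -122590/80411 + 14741/5878 = 464754531/472655858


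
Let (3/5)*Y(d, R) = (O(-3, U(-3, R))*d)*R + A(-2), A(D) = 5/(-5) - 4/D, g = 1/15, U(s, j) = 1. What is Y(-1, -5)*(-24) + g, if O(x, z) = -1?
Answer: 2401/15 ≈ 160.07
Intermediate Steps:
g = 1/15 ≈ 0.066667
A(D) = -1 - 4/D (A(D) = 5*(-⅕) - 4/D = -1 - 4/D)
Y(d, R) = 5/3 - 5*R*d/3 (Y(d, R) = 5*((-d)*R + (-4 - 1*(-2))/(-2))/3 = 5*(-R*d - (-4 + 2)/2)/3 = 5*(-R*d - ½*(-2))/3 = 5*(-R*d + 1)/3 = 5*(1 - R*d)/3 = 5/3 - 5*R*d/3)
Y(-1, -5)*(-24) + g = (5/3 - 5/3*(-5)*(-1))*(-24) + 1/15 = (5/3 - 25/3)*(-24) + 1/15 = -20/3*(-24) + 1/15 = 160 + 1/15 = 2401/15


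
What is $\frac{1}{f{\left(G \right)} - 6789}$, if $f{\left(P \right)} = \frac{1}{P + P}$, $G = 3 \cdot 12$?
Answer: $- \frac{72}{488807} \approx -0.0001473$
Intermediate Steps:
$G = 36$
$f{\left(P \right)} = \frac{1}{2 P}$
$\frac{1}{f{\left(G \right)} - 6789} = \frac{1}{\frac{1}{2 \cdot 36} - 6789} = \frac{1}{\frac{1}{2} \cdot \frac{1}{36} - 6789} = \frac{1}{\frac{1}{72} - 6789} = \frac{1}{- \frac{488807}{72}} = - \frac{72}{488807}$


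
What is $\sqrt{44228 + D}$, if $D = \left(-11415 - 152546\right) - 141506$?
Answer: $11 i \sqrt{2159} \approx 511.12 i$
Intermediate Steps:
$D = -305467$ ($D = -163961 - 141506 = -305467$)
$\sqrt{44228 + D} = \sqrt{44228 - 305467} = \sqrt{-261239} = 11 i \sqrt{2159}$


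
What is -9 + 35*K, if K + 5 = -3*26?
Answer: -2914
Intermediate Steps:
K = -83 (K = -5 - 3*26 = -5 - 78 = -83)
-9 + 35*K = -9 + 35*(-83) = -9 - 2905 = -2914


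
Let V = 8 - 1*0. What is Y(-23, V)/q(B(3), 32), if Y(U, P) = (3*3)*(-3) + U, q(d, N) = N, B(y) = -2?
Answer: -25/16 ≈ -1.5625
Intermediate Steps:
V = 8 (V = 8 + 0 = 8)
Y(U, P) = -27 + U (Y(U, P) = 9*(-3) + U = -27 + U)
Y(-23, V)/q(B(3), 32) = (-27 - 23)/32 = -50*1/32 = -25/16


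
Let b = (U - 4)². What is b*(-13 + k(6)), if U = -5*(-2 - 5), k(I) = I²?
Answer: 22103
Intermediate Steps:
U = 35 (U = -5*(-7) = 35)
b = 961 (b = (35 - 4)² = 31² = 961)
b*(-13 + k(6)) = 961*(-13 + 6²) = 961*(-13 + 36) = 961*23 = 22103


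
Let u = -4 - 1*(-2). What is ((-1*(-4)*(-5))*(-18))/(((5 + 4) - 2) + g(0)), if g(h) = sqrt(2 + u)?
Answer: 360/7 ≈ 51.429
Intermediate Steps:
u = -2 (u = -4 + 2 = -2)
g(h) = 0 (g(h) = sqrt(2 - 2) = sqrt(0) = 0)
((-1*(-4)*(-5))*(-18))/(((5 + 4) - 2) + g(0)) = ((-1*(-4)*(-5))*(-18))/(((5 + 4) - 2) + 0) = ((4*(-5))*(-18))/((9 - 2) + 0) = (-20*(-18))/(7 + 0) = 360/7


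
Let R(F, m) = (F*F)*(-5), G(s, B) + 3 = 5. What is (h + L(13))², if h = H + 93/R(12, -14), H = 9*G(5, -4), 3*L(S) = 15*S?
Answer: 395572321/57600 ≈ 6867.6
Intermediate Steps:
L(S) = 5*S (L(S) = (15*S)/3 = 5*S)
G(s, B) = 2 (G(s, B) = -3 + 5 = 2)
R(F, m) = -5*F² (R(F, m) = F²*(-5) = -5*F²)
H = 18 (H = 9*2 = 18)
h = 4289/240 (h = 18 + 93/((-5*12²)) = 18 + 93/((-5*144)) = 18 + 93/(-720) = 18 + 93*(-1/720) = 18 - 31/240 = 4289/240 ≈ 17.871)
(h + L(13))² = (4289/240 + 5*13)² = (4289/240 + 65)² = (19889/240)² = 395572321/57600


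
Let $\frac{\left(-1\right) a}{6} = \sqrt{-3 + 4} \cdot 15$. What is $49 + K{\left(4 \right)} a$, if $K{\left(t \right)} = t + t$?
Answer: $-671$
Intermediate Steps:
$K{\left(t \right)} = 2 t$
$a = -90$ ($a = - 6 \sqrt{-3 + 4} \cdot 15 = - 6 \sqrt{1} \cdot 15 = - 6 \cdot 1 \cdot 15 = \left(-6\right) 15 = -90$)
$49 + K{\left(4 \right)} a = 49 + 2 \cdot 4 \left(-90\right) = 49 + 8 \left(-90\right) = 49 - 720 = -671$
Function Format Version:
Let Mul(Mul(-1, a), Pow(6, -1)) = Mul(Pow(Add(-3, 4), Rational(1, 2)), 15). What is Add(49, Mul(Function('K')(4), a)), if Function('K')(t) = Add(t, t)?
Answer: -671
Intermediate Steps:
Function('K')(t) = Mul(2, t)
a = -90 (a = Mul(-6, Mul(Pow(Add(-3, 4), Rational(1, 2)), 15)) = Mul(-6, Mul(Pow(1, Rational(1, 2)), 15)) = Mul(-6, Mul(1, 15)) = Mul(-6, 15) = -90)
Add(49, Mul(Function('K')(4), a)) = Add(49, Mul(Mul(2, 4), -90)) = Add(49, Mul(8, -90)) = Add(49, -720) = -671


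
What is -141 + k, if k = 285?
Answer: 144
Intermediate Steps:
-141 + k = -141 + 285 = 144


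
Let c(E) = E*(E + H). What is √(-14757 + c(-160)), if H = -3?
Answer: 13*√67 ≈ 106.41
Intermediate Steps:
c(E) = E*(-3 + E) (c(E) = E*(E - 3) = E*(-3 + E))
√(-14757 + c(-160)) = √(-14757 - 160*(-3 - 160)) = √(-14757 - 160*(-163)) = √(-14757 + 26080) = √11323 = 13*√67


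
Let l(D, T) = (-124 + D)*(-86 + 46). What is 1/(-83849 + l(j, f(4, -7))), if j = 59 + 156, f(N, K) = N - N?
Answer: -1/87489 ≈ -1.1430e-5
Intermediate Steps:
f(N, K) = 0
j = 215
l(D, T) = 4960 - 40*D (l(D, T) = (-124 + D)*(-40) = 4960 - 40*D)
1/(-83849 + l(j, f(4, -7))) = 1/(-83849 + (4960 - 40*215)) = 1/(-83849 + (4960 - 8600)) = 1/(-83849 - 3640) = 1/(-87489) = -1/87489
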